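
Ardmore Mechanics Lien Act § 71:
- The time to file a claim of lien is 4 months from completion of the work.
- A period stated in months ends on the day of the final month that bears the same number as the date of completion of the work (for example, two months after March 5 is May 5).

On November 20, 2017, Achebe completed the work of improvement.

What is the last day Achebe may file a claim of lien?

4 months after November 20, 2017 is March 20, 2018.

March 20, 2018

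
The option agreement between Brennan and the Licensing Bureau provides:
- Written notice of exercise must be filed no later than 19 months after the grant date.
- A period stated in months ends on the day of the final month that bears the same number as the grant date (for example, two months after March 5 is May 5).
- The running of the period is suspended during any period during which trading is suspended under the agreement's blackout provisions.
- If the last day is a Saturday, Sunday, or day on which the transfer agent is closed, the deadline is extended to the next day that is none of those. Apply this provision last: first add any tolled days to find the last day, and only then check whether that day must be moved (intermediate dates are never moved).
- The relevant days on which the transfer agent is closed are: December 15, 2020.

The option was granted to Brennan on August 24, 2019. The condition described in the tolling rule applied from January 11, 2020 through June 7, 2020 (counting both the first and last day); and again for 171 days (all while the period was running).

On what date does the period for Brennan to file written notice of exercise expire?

19 months after August 24, 2019 is March 24, 2021.
From January 11, 2020 through June 7, 2020 inclusive is 149 days; tolling adds 149 days: March 24, 2021 + 149 days = August 20, 2021.
Tolling adds 171 days: August 20, 2021 + 171 days = February 7, 2022.
February 7, 2022 is a Monday and not a day on which the transfer agent is closed, so no extension applies.

February 7, 2022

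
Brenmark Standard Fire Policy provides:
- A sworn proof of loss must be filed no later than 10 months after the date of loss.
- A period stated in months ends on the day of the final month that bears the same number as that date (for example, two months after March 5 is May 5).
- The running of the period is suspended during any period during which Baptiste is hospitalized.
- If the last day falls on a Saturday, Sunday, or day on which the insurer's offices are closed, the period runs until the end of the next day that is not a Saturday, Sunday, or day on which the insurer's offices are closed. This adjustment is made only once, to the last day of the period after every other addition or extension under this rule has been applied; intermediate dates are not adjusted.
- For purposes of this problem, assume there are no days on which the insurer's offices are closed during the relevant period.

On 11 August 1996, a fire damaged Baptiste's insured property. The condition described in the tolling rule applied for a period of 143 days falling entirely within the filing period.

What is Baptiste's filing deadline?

10 months after 11 August 1996 is June 11, 1997.
Tolling adds 143 days: June 11, 1997 + 143 days = November 1, 1997.
November 1, 1997 is Saturday; November 2, 1997 is Sunday. The next qualifying day is November 3, 1997.

November 3, 1997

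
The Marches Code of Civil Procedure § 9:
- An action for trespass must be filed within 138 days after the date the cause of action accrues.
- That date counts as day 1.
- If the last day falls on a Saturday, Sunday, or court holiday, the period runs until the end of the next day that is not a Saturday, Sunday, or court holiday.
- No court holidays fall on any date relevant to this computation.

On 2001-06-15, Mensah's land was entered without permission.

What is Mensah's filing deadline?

Counting 2001-06-15 as day 1, day 138 is October 30, 2001.
October 30, 2001 is a Tuesday and not a court holiday, so no extension applies.

October 30, 2001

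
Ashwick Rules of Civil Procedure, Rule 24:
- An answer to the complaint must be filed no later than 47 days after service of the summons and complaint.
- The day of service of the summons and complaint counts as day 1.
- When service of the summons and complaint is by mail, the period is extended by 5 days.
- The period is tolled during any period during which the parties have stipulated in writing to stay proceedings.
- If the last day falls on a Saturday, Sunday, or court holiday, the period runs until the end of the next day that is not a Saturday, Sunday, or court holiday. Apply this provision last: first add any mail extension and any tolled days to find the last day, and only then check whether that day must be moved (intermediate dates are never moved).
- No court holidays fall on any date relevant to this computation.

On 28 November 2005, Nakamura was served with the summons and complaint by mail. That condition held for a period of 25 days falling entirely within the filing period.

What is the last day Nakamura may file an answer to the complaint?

Counting 28 November 2005 as day 1, day 47 is January 13, 2006.
Service was by mail, adding 5 days: January 13, 2006 + 5 days = January 18, 2006.
Tolling adds 25 days: January 18, 2006 + 25 days = February 12, 2006.
February 12, 2006 is Sunday. The next qualifying day is February 13, 2006.

February 13, 2006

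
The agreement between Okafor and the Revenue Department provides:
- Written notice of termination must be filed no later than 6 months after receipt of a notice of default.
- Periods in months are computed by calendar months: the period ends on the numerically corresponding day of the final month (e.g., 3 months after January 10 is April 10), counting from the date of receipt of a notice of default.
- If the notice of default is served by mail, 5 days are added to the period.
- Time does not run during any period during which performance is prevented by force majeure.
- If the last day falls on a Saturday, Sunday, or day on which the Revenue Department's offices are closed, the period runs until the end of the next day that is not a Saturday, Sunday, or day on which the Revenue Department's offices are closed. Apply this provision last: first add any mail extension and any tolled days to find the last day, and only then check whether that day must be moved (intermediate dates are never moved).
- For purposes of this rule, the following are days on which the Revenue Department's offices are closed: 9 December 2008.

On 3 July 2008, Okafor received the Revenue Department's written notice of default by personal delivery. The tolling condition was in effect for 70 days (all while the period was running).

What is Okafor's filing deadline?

March 16, 2009

6 months after 3 July 2008 is January 3, 2009.
Service was not by mail, so no mail extension applies.
Tolling adds 70 days: January 3, 2009 + 70 days = March 14, 2009.
March 14, 2009 is Saturday; March 15, 2009 is Sunday. The next qualifying day is March 16, 2009.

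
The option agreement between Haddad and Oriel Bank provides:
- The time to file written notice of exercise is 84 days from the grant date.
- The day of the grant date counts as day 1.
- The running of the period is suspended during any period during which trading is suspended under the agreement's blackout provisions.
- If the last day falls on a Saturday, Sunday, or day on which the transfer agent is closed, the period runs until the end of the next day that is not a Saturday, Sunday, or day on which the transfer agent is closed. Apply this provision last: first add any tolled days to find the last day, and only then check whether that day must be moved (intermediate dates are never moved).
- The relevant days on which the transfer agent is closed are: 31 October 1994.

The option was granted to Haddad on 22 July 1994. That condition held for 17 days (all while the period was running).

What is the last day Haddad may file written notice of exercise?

Counting 22 July 1994 as day 1, day 84 is October 13, 1994.
Tolling adds 17 days: October 13, 1994 + 17 days = October 30, 1994.
October 30, 1994 is Sunday; October 31, 1994 is a listed holiday. The next qualifying day is November 1, 1994.

November 1, 1994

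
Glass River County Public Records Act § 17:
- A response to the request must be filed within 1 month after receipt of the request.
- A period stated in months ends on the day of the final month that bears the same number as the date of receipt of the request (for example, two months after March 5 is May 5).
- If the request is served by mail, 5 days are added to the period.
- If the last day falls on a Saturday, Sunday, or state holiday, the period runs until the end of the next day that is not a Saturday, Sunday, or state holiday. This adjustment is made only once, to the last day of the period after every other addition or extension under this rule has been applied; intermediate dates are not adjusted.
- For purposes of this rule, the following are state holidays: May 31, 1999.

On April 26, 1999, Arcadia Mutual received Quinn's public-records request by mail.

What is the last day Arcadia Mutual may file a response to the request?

1 month after April 26, 1999 is May 26, 1999.
Service was by mail, adding 5 days: May 26, 1999 + 5 days = May 31, 1999.
May 31, 1999 is a listed holiday. The next qualifying day is June 1, 1999.

June 1, 1999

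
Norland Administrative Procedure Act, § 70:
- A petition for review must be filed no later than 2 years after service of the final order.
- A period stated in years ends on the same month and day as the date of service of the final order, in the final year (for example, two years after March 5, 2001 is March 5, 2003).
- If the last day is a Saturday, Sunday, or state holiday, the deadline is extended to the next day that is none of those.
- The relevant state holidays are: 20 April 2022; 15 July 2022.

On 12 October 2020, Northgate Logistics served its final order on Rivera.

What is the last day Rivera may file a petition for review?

2 years after 12 October 2020 is October 12, 2022.
October 12, 2022 is a Wednesday and not a state holiday, so no extension applies.

October 12, 2022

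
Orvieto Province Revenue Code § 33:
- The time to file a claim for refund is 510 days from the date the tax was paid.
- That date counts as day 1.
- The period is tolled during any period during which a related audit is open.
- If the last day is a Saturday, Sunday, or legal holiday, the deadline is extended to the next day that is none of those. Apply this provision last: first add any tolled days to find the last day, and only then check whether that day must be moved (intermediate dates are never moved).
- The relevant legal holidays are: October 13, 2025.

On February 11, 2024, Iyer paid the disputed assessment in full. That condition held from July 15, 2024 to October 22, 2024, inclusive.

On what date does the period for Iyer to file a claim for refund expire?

Counting February 11, 2024 as day 1, day 510 is July 4, 2025.
From July 15, 2024 through October 22, 2024 inclusive is 100 days; tolling adds 100 days: July 4, 2025 + 100 days = October 12, 2025.
October 12, 2025 is Sunday; October 13, 2025 is a listed holiday. The next qualifying day is October 14, 2025.

October 14, 2025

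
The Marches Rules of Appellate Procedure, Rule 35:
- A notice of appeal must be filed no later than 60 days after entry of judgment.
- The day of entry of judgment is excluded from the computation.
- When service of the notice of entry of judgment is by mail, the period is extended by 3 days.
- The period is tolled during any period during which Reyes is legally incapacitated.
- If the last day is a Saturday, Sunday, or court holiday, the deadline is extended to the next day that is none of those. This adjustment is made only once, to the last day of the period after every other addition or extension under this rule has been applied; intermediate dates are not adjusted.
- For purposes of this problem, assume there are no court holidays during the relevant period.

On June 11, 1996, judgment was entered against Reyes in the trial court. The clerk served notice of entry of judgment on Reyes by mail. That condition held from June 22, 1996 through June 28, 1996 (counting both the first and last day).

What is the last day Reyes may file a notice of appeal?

August 20, 1996

60 days after June 11, 1996 is August 10, 1996.
Service was by mail, adding 3 days: August 10, 1996 + 3 days = August 13, 1996.
From June 22, 1996 through June 28, 1996 inclusive is 7 days; tolling adds 7 days: August 13, 1996 + 7 days = August 20, 1996.
August 20, 1996 is a Tuesday and not a court holiday, so no extension applies.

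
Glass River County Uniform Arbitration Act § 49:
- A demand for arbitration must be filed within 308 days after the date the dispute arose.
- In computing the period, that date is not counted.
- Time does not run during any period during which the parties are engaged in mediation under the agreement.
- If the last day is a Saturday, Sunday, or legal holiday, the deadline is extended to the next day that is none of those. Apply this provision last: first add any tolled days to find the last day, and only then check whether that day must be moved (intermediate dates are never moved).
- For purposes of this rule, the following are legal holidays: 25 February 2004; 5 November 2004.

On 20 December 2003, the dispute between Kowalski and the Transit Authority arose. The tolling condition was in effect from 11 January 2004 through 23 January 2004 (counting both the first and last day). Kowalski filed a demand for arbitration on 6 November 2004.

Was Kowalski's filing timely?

Yes

308 days after 20 December 2003 is October 23, 2004.
From January 11, 2004 through January 23, 2004 inclusive is 13 days; tolling adds 13 days: October 23, 2004 + 13 days = November 5, 2004.
November 5, 2004 is a listed holiday; November 6, 2004 is Saturday; November 7, 2004 is Sunday. The next qualifying day is November 8, 2004.
The deadline is November 8, 2004; the filing on November 6, 2004 is on or before that date.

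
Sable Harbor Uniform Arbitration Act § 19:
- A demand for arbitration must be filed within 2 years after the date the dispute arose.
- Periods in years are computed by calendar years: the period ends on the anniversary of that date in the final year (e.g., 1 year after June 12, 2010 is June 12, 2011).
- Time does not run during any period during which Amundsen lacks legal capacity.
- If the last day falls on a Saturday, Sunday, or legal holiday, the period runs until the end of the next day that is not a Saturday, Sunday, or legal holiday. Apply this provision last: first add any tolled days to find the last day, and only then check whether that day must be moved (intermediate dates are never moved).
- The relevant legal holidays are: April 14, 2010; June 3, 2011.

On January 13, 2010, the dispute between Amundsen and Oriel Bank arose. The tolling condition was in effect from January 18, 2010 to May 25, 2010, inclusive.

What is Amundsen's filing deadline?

May 21, 2012

2 years after January 13, 2010 is January 13, 2012.
From January 18, 2010 through May 25, 2010 inclusive is 128 days; tolling adds 128 days: January 13, 2012 + 128 days = May 20, 2012.
May 20, 2012 is Sunday. The next qualifying day is May 21, 2012.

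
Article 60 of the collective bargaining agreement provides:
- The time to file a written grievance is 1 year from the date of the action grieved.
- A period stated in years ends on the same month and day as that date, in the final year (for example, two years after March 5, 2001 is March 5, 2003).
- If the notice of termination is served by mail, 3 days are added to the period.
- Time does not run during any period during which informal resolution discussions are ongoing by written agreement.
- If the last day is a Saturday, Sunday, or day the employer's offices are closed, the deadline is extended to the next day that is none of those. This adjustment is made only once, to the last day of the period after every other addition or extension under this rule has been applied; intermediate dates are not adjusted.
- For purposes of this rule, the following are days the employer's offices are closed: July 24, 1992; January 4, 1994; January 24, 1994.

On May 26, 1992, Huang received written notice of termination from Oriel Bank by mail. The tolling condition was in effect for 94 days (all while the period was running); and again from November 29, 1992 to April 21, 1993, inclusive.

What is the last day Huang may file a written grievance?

1 year after May 26, 1992 is May 26, 1993.
Service was by mail, adding 3 days: May 26, 1993 + 3 days = May 29, 1993.
Tolling adds 94 days: May 29, 1993 + 94 days = August 31, 1993.
From November 29, 1992 through April 21, 1993 inclusive is 144 days; tolling adds 144 days: August 31, 1993 + 144 days = January 22, 1994.
January 22, 1994 is Saturday; January 23, 1994 is Sunday; January 24, 1994 is a listed holiday. The next qualifying day is January 25, 1994.

January 25, 1994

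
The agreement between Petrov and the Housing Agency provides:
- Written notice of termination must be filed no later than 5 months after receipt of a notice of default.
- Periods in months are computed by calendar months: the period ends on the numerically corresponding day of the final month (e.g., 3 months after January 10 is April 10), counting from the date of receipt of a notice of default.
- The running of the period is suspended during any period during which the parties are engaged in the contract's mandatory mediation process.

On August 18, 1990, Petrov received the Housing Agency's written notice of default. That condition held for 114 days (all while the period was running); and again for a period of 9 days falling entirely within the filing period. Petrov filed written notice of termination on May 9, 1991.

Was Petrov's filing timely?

Yes

5 months after August 18, 1990 is January 18, 1991.
Tolling adds 114 days: January 18, 1991 + 114 days = May 12, 1991.
Tolling adds 9 days: May 12, 1991 + 9 days = May 21, 1991.
The deadline is May 21, 1991; the filing on May 9, 1991 is on or before that date.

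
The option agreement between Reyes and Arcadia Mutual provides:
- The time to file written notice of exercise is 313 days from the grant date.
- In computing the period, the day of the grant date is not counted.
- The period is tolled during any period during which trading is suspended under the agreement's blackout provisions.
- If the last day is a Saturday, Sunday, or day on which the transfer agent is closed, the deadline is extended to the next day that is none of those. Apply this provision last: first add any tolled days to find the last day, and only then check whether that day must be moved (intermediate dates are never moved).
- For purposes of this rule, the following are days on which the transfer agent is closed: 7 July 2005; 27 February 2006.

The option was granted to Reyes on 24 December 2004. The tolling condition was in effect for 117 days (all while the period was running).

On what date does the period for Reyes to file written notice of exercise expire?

February 28, 2006

313 days after 24 December 2004 is November 2, 2005.
Tolling adds 117 days: November 2, 2005 + 117 days = February 27, 2006.
February 27, 2006 is a listed holiday. The next qualifying day is February 28, 2006.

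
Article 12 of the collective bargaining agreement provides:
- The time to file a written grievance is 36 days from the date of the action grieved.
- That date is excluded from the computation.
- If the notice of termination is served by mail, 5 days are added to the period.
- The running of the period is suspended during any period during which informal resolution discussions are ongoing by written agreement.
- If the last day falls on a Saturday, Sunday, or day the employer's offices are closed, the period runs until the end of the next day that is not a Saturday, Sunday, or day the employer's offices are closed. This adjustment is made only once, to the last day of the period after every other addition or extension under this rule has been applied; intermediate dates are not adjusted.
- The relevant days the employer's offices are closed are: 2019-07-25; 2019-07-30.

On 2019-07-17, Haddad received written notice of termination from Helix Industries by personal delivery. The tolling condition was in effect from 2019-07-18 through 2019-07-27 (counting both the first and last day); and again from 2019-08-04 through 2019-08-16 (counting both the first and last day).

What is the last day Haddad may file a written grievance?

36 days after 2019-07-17 is August 22, 2019.
Service was not by mail, so no mail extension applies.
From July 18, 2019 through July 27, 2019 inclusive is 10 days; tolling adds 10 days: August 22, 2019 + 10 days = September 1, 2019.
From August 4, 2019 through August 16, 2019 inclusive is 13 days; tolling adds 13 days: September 1, 2019 + 13 days = September 14, 2019.
September 14, 2019 is Saturday; September 15, 2019 is Sunday. The next qualifying day is September 16, 2019.

September 16, 2019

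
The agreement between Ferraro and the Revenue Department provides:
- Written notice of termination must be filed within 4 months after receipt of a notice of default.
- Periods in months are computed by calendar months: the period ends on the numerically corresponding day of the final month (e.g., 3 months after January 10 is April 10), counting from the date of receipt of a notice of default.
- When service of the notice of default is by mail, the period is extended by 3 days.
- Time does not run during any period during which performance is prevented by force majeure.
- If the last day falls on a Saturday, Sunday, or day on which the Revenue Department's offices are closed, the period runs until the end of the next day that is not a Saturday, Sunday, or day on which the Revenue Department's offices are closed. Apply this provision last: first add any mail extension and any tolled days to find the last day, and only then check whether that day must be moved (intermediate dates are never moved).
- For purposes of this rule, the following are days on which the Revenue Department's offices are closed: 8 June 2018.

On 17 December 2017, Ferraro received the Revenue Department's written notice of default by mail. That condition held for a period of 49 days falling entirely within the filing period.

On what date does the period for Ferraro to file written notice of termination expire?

June 11, 2018

4 months after 17 December 2017 is April 17, 2018.
Service was by mail, adding 3 days: April 17, 2018 + 3 days = April 20, 2018.
Tolling adds 49 days: April 20, 2018 + 49 days = June 8, 2018.
June 8, 2018 is a listed holiday; June 9, 2018 is Saturday; June 10, 2018 is Sunday. The next qualifying day is June 11, 2018.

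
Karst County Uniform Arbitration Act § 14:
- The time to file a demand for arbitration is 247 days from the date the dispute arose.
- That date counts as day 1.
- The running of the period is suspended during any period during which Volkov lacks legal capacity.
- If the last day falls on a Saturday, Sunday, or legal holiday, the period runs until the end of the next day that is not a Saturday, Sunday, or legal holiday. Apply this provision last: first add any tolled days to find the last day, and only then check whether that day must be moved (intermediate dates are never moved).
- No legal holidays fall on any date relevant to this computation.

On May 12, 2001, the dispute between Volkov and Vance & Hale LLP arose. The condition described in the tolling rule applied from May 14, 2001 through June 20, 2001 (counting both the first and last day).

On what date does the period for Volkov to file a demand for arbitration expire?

Counting May 12, 2001 as day 1, day 247 is January 13, 2002.
From May 14, 2001 through June 20, 2001 inclusive is 38 days; tolling adds 38 days: January 13, 2002 + 38 days = February 20, 2002.
February 20, 2002 is a Wednesday and not a legal holiday, so no extension applies.

February 20, 2002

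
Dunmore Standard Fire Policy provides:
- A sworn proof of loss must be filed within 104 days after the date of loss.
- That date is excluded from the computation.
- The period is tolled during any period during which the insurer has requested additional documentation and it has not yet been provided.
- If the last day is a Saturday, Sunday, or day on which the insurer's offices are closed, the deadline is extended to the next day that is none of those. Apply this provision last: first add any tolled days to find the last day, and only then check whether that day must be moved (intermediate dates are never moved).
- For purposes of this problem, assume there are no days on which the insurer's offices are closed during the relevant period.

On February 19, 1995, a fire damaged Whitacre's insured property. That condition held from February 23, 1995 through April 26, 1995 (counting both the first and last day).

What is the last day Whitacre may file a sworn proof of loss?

104 days after February 19, 1995 is June 3, 1995.
From February 23, 1995 through April 26, 1995 inclusive is 63 days; tolling adds 63 days: June 3, 1995 + 63 days = August 5, 1995.
August 5, 1995 is Saturday; August 6, 1995 is Sunday. The next qualifying day is August 7, 1995.

August 7, 1995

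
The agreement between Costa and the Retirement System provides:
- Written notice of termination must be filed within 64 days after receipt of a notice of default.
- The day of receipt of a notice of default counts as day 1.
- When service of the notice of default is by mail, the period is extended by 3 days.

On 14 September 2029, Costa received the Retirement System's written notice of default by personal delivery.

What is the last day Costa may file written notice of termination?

Counting 14 September 2029 as day 1, day 64 is November 16, 2029.
Service was not by mail, so no mail extension applies.

November 16, 2029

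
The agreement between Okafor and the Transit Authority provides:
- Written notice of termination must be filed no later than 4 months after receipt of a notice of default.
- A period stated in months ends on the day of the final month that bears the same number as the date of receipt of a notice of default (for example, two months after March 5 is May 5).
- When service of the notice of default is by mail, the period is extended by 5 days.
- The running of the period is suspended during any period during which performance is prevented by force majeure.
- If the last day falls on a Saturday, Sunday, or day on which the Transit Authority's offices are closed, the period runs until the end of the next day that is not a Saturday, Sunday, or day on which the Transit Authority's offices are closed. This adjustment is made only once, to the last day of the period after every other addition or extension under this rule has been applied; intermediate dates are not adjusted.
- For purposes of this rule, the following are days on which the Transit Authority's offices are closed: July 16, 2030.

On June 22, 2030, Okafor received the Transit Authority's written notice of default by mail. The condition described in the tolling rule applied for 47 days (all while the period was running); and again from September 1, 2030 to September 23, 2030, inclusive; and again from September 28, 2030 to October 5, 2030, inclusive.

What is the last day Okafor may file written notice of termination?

January 13, 2031

4 months after June 22, 2030 is October 22, 2030.
Service was by mail, adding 5 days: October 22, 2030 + 5 days = October 27, 2030.
Tolling adds 47 days: October 27, 2030 + 47 days = December 13, 2030.
From September 1, 2030 through September 23, 2030 inclusive is 23 days; tolling adds 23 days: December 13, 2030 + 23 days = January 5, 2031.
From September 28, 2030 through October 5, 2030 inclusive is 8 days; tolling adds 8 days: January 5, 2031 + 8 days = January 13, 2031.
January 13, 2031 is a Monday and not a day on which the Transit Authority's offices are closed, so no extension applies.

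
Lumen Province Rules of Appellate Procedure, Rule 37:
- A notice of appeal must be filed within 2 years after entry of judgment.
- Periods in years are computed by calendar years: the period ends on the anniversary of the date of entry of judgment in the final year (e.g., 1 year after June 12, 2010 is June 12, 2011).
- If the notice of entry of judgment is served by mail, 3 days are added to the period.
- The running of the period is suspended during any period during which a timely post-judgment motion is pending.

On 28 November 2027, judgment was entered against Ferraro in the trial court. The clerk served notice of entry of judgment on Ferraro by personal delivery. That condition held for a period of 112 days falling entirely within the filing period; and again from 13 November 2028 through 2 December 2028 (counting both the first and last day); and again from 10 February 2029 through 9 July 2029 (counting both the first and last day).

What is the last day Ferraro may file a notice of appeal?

September 6, 2030

2 years after 28 November 2027 is November 28, 2029.
Service was not by mail, so no mail extension applies.
Tolling adds 112 days: November 28, 2029 + 112 days = March 20, 2030.
From November 13, 2028 through December 2, 2028 inclusive is 20 days; tolling adds 20 days: March 20, 2030 + 20 days = April 9, 2030.
From February 10, 2029 through July 9, 2029 inclusive is 150 days; tolling adds 150 days: April 9, 2030 + 150 days = September 6, 2030.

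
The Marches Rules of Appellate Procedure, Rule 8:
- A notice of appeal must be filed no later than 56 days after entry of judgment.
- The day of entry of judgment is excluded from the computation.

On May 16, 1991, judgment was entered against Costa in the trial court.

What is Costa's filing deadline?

56 days after May 16, 1991 is July 11, 1991.

July 11, 1991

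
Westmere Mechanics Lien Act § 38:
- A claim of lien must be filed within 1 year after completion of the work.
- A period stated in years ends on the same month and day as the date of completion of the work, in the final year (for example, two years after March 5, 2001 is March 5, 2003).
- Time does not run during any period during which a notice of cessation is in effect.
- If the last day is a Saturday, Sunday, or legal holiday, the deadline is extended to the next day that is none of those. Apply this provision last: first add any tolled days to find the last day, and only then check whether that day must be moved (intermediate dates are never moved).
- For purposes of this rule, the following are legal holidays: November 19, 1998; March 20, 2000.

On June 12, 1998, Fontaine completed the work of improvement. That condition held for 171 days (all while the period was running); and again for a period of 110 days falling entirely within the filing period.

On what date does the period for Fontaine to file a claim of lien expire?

1 year after June 12, 1998 is June 12, 1999.
Tolling adds 171 days: June 12, 1999 + 171 days = November 30, 1999.
Tolling adds 110 days: November 30, 1999 + 110 days = March 19, 2000.
March 19, 2000 is Sunday; March 20, 2000 is a listed holiday. The next qualifying day is March 21, 2000.

March 21, 2000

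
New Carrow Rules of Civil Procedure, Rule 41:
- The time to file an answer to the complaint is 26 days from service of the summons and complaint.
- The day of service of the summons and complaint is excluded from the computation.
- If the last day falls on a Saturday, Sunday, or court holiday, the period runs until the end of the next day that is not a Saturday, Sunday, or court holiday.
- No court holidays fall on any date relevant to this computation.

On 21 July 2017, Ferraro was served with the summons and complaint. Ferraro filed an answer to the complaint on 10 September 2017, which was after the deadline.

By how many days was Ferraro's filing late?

25 days

26 days after 21 July 2017 is August 16, 2017.
August 16, 2017 is a Wednesday and not a court holiday, so no extension applies.
The deadline is August 16, 2017; from August 16, 2017 to September 10, 2017 is 25 days.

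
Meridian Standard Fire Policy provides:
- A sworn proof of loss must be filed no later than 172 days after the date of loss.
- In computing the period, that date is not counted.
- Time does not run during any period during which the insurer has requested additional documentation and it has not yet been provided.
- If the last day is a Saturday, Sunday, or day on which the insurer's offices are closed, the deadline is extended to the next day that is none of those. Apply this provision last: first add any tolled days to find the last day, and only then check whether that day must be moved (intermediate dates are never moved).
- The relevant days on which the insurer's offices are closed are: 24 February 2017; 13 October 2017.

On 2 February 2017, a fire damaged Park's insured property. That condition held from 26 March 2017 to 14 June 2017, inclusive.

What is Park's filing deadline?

October 16, 2017

172 days after 2 February 2017 is July 24, 2017.
From March 26, 2017 through June 14, 2017 inclusive is 81 days; tolling adds 81 days: July 24, 2017 + 81 days = October 13, 2017.
October 13, 2017 is a listed holiday; October 14, 2017 is Saturday; October 15, 2017 is Sunday. The next qualifying day is October 16, 2017.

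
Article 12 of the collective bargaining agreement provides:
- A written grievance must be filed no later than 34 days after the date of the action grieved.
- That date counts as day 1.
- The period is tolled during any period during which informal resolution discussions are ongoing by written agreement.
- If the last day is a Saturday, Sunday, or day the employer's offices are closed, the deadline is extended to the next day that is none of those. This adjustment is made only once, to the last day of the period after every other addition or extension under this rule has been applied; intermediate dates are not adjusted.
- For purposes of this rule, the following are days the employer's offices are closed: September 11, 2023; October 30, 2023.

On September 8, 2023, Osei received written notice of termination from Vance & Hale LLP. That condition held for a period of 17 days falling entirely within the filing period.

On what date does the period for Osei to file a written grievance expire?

Counting September 8, 2023 as day 1, day 34 is October 11, 2023.
Tolling adds 17 days: October 11, 2023 + 17 days = October 28, 2023.
October 28, 2023 is Saturday; October 29, 2023 is Sunday; October 30, 2023 is a listed holiday. The next qualifying day is October 31, 2023.

October 31, 2023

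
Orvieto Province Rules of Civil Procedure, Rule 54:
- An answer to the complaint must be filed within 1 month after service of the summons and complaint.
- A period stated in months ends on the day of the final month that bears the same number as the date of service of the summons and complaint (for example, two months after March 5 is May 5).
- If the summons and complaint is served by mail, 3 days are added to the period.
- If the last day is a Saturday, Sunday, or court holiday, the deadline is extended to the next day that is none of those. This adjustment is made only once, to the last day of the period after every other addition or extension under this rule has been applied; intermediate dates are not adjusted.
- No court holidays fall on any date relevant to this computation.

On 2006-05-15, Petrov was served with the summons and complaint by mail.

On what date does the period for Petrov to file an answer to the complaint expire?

1 month after 2006-05-15 is June 15, 2006.
Service was by mail, adding 3 days: June 15, 2006 + 3 days = June 18, 2006.
June 18, 2006 is Sunday. The next qualifying day is June 19, 2006.

June 19, 2006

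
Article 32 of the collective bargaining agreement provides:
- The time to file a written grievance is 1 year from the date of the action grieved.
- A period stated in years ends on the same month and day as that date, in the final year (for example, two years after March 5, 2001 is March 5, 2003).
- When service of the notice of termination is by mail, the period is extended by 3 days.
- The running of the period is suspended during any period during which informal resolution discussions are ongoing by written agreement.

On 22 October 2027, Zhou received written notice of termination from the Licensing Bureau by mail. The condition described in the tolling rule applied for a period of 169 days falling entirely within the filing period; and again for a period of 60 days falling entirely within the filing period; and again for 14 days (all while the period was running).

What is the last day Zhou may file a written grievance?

June 25, 2029

1 year after 22 October 2027 is October 22, 2028.
Service was by mail, adding 3 days: October 22, 2028 + 3 days = October 25, 2028.
Tolling adds 169 days: October 25, 2028 + 169 days = April 12, 2029.
Tolling adds 60 days: April 12, 2029 + 60 days = June 11, 2029.
Tolling adds 14 days: June 11, 2029 + 14 days = June 25, 2029.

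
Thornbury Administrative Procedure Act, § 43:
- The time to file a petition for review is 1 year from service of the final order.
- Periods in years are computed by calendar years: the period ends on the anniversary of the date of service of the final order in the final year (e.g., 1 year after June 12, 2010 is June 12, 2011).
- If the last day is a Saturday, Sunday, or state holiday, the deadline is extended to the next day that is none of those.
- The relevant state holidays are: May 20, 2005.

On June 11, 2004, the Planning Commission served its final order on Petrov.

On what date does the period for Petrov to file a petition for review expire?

June 13, 2005

1 year after June 11, 2004 is June 11, 2005.
June 11, 2005 is Saturday; June 12, 2005 is Sunday. The next qualifying day is June 13, 2005.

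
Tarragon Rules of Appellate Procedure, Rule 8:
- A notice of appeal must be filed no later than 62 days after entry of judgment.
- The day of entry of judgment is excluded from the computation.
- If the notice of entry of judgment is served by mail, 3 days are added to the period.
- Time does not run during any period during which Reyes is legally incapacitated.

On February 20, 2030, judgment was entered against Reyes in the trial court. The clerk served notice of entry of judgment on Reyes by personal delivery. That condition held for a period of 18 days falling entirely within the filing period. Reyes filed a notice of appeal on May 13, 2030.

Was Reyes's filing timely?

No

62 days after February 20, 2030 is April 23, 2030.
Service was not by mail, so no mail extension applies.
Tolling adds 18 days: April 23, 2030 + 18 days = May 11, 2030.
The deadline is May 11, 2030; the filing on May 13, 2030 is after that date.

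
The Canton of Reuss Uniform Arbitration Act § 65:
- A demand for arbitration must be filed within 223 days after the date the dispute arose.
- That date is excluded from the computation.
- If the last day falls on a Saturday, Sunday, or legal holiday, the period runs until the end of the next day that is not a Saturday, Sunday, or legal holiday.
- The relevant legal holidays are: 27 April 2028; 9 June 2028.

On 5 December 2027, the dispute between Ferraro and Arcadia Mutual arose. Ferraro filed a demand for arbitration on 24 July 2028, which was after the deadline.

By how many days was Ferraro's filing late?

223 days after 5 December 2027 is July 15, 2028.
July 15, 2028 is Saturday; July 16, 2028 is Sunday. The next qualifying day is July 17, 2028.
The deadline is July 17, 2028; from July 17, 2028 to July 24, 2028 is 7 days.

7 days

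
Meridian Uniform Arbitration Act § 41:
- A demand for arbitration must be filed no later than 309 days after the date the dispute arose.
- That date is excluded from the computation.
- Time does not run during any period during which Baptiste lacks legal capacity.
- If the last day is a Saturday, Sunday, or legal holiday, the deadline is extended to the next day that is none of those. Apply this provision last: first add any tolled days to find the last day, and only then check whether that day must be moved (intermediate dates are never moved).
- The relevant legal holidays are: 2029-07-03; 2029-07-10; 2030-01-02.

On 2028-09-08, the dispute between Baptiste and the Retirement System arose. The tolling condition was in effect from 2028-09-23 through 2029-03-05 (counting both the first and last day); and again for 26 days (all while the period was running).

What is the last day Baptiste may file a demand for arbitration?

309 days after 2028-09-08 is July 14, 2029.
From September 23, 2028 through March 5, 2029 inclusive is 164 days; tolling adds 164 days: July 14, 2029 + 164 days = December 25, 2029.
Tolling adds 26 days: December 25, 2029 + 26 days = January 20, 2030.
January 20, 2030 is Sunday. The next qualifying day is January 21, 2030.

January 21, 2030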